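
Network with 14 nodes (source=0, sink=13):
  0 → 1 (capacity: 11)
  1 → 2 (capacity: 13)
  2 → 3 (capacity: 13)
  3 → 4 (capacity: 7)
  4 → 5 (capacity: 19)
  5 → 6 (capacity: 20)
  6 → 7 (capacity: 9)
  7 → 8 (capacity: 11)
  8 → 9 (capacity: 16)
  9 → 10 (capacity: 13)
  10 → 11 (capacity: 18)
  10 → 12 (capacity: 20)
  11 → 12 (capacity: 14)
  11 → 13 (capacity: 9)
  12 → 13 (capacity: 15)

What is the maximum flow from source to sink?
Maximum flow = 7

Max flow: 7

Flow assignment:
  0 → 1: 7/11
  1 → 2: 7/13
  2 → 3: 7/13
  3 → 4: 7/7
  4 → 5: 7/19
  5 → 6: 7/20
  6 → 7: 7/9
  7 → 8: 7/11
  8 → 9: 7/16
  9 → 10: 7/13
  10 → 11: 7/18
  11 → 13: 7/9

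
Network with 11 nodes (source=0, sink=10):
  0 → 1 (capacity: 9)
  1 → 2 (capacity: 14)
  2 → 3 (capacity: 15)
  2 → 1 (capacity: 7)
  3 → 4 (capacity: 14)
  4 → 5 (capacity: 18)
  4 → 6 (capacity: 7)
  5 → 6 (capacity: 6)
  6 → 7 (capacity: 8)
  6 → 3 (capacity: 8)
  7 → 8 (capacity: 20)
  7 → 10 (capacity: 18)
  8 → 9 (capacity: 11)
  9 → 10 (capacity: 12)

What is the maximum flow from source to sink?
Maximum flow = 8

Max flow: 8

Flow assignment:
  0 → 1: 8/9
  1 → 2: 8/14
  2 → 3: 8/15
  3 → 4: 8/14
  4 → 5: 1/18
  4 → 6: 7/7
  5 → 6: 1/6
  6 → 7: 8/8
  7 → 10: 8/18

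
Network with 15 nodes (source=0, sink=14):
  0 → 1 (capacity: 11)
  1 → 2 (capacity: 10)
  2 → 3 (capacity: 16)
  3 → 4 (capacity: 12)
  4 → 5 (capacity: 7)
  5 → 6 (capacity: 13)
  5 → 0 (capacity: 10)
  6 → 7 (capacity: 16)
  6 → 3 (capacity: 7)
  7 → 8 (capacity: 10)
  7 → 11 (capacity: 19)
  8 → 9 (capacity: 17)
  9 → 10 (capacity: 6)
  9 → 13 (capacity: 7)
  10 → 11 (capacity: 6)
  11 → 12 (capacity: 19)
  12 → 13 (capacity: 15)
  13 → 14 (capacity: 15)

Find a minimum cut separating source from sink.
Min cut value = 7, edges: (4,5)

Min cut value: 7
Partition: S = [0, 1, 2, 3, 4], T = [5, 6, 7, 8, 9, 10, 11, 12, 13, 14]
Cut edges: (4,5)

By max-flow min-cut theorem, max flow = min cut = 7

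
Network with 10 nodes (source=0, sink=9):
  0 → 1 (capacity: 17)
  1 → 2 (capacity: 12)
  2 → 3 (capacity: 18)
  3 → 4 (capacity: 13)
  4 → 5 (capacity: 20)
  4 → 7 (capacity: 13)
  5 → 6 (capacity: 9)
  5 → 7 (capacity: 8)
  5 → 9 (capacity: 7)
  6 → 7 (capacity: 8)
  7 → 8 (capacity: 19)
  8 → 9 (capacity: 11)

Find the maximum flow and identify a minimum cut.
Max flow = 12, Min cut edges: (1,2)

Maximum flow: 12
Minimum cut: (1,2)
Partition: S = [0, 1], T = [2, 3, 4, 5, 6, 7, 8, 9]

Max-flow min-cut theorem verified: both equal 12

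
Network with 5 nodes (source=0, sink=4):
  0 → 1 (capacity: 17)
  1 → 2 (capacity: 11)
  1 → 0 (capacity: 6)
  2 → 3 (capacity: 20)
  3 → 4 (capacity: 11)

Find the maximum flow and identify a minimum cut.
Max flow = 11, Min cut edges: (3,4)

Maximum flow: 11
Minimum cut: (3,4)
Partition: S = [0, 1, 2, 3], T = [4]

Max-flow min-cut theorem verified: both equal 11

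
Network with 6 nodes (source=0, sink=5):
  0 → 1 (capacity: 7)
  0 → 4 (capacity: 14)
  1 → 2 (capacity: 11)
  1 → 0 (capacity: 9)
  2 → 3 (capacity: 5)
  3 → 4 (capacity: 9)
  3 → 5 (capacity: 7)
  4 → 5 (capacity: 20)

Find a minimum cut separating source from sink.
Min cut value = 19, edges: (0,4), (2,3)

Min cut value: 19
Partition: S = [0, 1, 2], T = [3, 4, 5]
Cut edges: (0,4), (2,3)

By max-flow min-cut theorem, max flow = min cut = 19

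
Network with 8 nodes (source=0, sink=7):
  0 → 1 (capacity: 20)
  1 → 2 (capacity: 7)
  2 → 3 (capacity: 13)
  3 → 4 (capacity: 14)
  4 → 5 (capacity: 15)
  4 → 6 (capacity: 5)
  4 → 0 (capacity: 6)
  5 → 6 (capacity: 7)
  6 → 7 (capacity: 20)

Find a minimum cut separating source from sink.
Min cut value = 7, edges: (1,2)

Min cut value: 7
Partition: S = [0, 1], T = [2, 3, 4, 5, 6, 7]
Cut edges: (1,2)

By max-flow min-cut theorem, max flow = min cut = 7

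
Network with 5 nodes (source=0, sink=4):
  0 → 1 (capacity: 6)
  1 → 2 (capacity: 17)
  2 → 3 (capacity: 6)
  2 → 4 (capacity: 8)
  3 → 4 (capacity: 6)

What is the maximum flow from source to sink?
Maximum flow = 6

Max flow: 6

Flow assignment:
  0 → 1: 6/6
  1 → 2: 6/17
  2 → 4: 6/8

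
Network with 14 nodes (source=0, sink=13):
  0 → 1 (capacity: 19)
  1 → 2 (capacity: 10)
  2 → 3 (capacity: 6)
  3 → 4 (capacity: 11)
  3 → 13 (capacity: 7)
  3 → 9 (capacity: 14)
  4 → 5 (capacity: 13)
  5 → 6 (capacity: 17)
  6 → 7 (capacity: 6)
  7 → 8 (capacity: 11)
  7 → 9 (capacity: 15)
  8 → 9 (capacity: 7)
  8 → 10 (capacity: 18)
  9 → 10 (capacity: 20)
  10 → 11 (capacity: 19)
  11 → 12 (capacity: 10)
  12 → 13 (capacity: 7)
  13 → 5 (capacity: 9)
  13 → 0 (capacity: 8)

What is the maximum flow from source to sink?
Maximum flow = 6

Max flow: 6

Flow assignment:
  0 → 1: 6/19
  1 → 2: 6/10
  2 → 3: 6/6
  3 → 13: 6/7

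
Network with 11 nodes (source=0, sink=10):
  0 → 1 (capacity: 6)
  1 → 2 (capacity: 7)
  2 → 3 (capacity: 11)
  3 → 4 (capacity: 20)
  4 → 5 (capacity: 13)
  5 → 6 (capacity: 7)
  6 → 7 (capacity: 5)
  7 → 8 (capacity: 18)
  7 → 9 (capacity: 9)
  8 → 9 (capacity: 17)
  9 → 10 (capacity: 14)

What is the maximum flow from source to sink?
Maximum flow = 5

Max flow: 5

Flow assignment:
  0 → 1: 5/6
  1 → 2: 5/7
  2 → 3: 5/11
  3 → 4: 5/20
  4 → 5: 5/13
  5 → 6: 5/7
  6 → 7: 5/5
  7 → 9: 5/9
  9 → 10: 5/14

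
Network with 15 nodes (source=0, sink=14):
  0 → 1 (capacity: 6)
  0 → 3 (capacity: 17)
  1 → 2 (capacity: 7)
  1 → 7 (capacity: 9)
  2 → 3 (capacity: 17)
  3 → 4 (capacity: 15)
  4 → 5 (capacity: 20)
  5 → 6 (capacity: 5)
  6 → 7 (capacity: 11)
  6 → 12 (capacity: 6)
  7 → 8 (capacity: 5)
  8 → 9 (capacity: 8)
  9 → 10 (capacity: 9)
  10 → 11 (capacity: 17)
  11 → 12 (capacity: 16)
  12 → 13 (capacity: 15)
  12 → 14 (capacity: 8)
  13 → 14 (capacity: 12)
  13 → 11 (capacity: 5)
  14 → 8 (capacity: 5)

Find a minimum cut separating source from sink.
Min cut value = 10, edges: (5,6), (7,8)

Min cut value: 10
Partition: S = [0, 1, 2, 3, 4, 5, 7], T = [6, 8, 9, 10, 11, 12, 13, 14]
Cut edges: (5,6), (7,8)

By max-flow min-cut theorem, max flow = min cut = 10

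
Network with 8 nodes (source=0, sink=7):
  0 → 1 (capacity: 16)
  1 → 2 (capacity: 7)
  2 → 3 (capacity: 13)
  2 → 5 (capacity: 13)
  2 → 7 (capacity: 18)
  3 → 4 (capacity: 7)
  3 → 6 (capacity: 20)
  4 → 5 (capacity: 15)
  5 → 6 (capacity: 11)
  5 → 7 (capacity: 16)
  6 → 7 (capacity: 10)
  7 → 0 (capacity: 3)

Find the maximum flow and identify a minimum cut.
Max flow = 7, Min cut edges: (1,2)

Maximum flow: 7
Minimum cut: (1,2)
Partition: S = [0, 1], T = [2, 3, 4, 5, 6, 7]

Max-flow min-cut theorem verified: both equal 7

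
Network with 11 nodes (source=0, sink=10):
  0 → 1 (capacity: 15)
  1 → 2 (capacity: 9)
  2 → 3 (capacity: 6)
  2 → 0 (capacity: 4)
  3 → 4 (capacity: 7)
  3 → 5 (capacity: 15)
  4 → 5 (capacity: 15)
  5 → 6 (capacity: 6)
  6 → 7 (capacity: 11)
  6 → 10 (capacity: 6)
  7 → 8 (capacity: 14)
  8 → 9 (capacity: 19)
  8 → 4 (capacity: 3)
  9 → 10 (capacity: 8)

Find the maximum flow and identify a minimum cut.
Max flow = 6, Min cut edges: (5,6)

Maximum flow: 6
Minimum cut: (5,6)
Partition: S = [0, 1, 2, 3, 4, 5], T = [6, 7, 8, 9, 10]

Max-flow min-cut theorem verified: both equal 6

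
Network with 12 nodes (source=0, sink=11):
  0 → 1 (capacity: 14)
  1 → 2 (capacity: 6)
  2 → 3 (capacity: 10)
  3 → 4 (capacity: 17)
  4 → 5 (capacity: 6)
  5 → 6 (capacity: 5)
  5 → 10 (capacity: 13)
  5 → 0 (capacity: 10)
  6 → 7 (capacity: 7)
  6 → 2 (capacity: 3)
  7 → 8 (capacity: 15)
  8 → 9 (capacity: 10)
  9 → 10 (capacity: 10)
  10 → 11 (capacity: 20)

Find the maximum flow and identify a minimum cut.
Max flow = 6, Min cut edges: (4,5)

Maximum flow: 6
Minimum cut: (4,5)
Partition: S = [0, 1, 2, 3, 4], T = [5, 6, 7, 8, 9, 10, 11]

Max-flow min-cut theorem verified: both equal 6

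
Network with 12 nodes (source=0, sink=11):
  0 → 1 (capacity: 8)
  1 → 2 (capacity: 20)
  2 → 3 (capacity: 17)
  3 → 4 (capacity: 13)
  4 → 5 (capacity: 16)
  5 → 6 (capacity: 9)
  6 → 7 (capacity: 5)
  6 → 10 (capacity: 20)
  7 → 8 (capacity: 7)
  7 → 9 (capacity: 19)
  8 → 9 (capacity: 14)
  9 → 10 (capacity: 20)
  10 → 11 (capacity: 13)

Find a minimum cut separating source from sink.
Min cut value = 8, edges: (0,1)

Min cut value: 8
Partition: S = [0], T = [1, 2, 3, 4, 5, 6, 7, 8, 9, 10, 11]
Cut edges: (0,1)

By max-flow min-cut theorem, max flow = min cut = 8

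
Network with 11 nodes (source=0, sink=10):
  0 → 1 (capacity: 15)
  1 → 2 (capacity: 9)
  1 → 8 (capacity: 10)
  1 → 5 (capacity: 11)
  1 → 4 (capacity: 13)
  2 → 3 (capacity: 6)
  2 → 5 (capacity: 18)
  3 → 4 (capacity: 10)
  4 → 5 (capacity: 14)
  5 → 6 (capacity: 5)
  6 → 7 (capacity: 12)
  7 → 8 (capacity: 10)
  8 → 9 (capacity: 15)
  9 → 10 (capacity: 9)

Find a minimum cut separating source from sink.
Min cut value = 9, edges: (9,10)

Min cut value: 9
Partition: S = [0, 1, 2, 3, 4, 5, 6, 7, 8, 9], T = [10]
Cut edges: (9,10)

By max-flow min-cut theorem, max flow = min cut = 9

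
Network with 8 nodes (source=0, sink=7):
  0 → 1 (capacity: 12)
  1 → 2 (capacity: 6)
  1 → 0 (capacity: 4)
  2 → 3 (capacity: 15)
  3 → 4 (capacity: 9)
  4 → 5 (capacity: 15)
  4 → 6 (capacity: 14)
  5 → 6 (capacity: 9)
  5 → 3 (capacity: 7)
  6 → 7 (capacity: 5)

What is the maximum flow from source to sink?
Maximum flow = 5

Max flow: 5

Flow assignment:
  0 → 1: 5/12
  1 → 2: 5/6
  2 → 3: 5/15
  3 → 4: 5/9
  4 → 6: 5/14
  6 → 7: 5/5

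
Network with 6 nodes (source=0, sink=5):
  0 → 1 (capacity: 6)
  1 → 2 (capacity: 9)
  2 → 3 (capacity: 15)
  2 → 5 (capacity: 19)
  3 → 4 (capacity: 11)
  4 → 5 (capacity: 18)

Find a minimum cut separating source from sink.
Min cut value = 6, edges: (0,1)

Min cut value: 6
Partition: S = [0], T = [1, 2, 3, 4, 5]
Cut edges: (0,1)

By max-flow min-cut theorem, max flow = min cut = 6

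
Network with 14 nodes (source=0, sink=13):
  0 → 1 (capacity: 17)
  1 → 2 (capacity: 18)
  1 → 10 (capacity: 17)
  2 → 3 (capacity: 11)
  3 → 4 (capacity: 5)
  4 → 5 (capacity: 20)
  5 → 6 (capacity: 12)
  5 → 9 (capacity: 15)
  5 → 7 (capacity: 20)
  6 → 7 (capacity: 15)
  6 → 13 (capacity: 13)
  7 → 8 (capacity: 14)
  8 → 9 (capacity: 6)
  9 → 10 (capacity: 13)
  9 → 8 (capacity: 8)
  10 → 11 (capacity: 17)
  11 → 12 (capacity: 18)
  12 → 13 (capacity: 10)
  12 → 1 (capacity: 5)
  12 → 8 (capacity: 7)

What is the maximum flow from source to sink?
Maximum flow = 15

Max flow: 15

Flow assignment:
  0 → 1: 15/17
  1 → 2: 5/18
  1 → 10: 12/17
  2 → 3: 5/11
  3 → 4: 5/5
  4 → 5: 5/20
  5 → 6: 5/12
  6 → 13: 5/13
  10 → 11: 12/17
  11 → 12: 12/18
  12 → 13: 10/10
  12 → 1: 2/5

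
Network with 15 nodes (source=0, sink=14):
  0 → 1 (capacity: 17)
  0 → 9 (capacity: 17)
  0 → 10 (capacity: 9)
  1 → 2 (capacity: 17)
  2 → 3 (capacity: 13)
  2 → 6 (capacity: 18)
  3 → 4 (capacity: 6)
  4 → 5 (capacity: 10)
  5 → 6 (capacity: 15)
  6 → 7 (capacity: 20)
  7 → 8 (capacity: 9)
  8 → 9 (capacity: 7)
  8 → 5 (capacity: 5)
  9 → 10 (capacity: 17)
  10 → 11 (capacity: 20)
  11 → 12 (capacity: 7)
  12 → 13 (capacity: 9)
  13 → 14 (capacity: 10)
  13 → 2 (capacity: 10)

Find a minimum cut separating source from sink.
Min cut value = 7, edges: (11,12)

Min cut value: 7
Partition: S = [0, 1, 2, 3, 4, 5, 6, 7, 8, 9, 10, 11], T = [12, 13, 14]
Cut edges: (11,12)

By max-flow min-cut theorem, max flow = min cut = 7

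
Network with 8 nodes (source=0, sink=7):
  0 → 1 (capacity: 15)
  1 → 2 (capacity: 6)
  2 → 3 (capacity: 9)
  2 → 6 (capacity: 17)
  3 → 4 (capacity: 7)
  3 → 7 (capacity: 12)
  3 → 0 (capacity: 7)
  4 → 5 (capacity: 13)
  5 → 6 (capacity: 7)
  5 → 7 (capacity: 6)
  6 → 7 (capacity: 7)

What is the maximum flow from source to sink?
Maximum flow = 6

Max flow: 6

Flow assignment:
  0 → 1: 6/15
  1 → 2: 6/6
  2 → 3: 6/9
  3 → 7: 6/12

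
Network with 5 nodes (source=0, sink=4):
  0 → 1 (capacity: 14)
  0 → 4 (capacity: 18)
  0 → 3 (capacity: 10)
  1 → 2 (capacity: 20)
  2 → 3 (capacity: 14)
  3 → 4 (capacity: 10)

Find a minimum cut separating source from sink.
Min cut value = 28, edges: (0,4), (3,4)

Min cut value: 28
Partition: S = [0, 1, 2, 3], T = [4]
Cut edges: (0,4), (3,4)

By max-flow min-cut theorem, max flow = min cut = 28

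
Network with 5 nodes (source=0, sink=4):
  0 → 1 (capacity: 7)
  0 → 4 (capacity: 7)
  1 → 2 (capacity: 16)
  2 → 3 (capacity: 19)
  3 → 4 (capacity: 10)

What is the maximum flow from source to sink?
Maximum flow = 14

Max flow: 14

Flow assignment:
  0 → 1: 7/7
  0 → 4: 7/7
  1 → 2: 7/16
  2 → 3: 7/19
  3 → 4: 7/10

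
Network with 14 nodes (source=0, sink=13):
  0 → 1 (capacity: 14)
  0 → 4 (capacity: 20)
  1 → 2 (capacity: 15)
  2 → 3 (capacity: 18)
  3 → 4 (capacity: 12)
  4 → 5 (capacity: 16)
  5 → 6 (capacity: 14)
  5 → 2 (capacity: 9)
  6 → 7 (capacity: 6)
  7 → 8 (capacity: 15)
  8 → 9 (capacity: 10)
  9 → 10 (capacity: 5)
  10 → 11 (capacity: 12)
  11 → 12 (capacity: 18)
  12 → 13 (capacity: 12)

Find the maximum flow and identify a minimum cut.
Max flow = 5, Min cut edges: (9,10)

Maximum flow: 5
Minimum cut: (9,10)
Partition: S = [0, 1, 2, 3, 4, 5, 6, 7, 8, 9], T = [10, 11, 12, 13]

Max-flow min-cut theorem verified: both equal 5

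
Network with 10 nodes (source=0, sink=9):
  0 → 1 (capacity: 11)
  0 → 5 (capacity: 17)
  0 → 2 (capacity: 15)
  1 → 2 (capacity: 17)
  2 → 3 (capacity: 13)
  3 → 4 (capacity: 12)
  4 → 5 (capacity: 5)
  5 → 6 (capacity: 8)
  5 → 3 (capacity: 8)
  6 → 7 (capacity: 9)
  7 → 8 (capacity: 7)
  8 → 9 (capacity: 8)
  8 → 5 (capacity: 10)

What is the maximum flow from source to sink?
Maximum flow = 7

Max flow: 7

Flow assignment:
  0 → 1: 5/11
  0 → 5: 2/17
  1 → 2: 5/17
  2 → 3: 5/13
  3 → 4: 5/12
  4 → 5: 5/5
  5 → 6: 7/8
  6 → 7: 7/9
  7 → 8: 7/7
  8 → 9: 7/8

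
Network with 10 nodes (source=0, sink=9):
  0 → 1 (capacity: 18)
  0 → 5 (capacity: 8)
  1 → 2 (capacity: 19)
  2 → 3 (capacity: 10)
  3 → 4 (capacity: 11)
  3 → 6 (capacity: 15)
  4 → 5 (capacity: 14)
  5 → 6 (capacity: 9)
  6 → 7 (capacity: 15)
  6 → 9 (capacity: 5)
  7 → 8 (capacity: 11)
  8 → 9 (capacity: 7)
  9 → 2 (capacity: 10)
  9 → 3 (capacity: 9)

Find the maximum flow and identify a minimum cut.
Max flow = 12, Min cut edges: (6,9), (8,9)

Maximum flow: 12
Minimum cut: (6,9), (8,9)
Partition: S = [0, 1, 2, 3, 4, 5, 6, 7, 8], T = [9]

Max-flow min-cut theorem verified: both equal 12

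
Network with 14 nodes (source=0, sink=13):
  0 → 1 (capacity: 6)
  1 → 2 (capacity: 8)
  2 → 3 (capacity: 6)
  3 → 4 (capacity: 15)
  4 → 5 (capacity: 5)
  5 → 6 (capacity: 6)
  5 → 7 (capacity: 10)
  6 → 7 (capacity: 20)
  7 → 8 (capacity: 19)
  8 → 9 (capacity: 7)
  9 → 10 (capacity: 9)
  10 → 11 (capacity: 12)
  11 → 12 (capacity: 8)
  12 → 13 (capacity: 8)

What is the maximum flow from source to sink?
Maximum flow = 5

Max flow: 5

Flow assignment:
  0 → 1: 5/6
  1 → 2: 5/8
  2 → 3: 5/6
  3 → 4: 5/15
  4 → 5: 5/5
  5 → 7: 5/10
  7 → 8: 5/19
  8 → 9: 5/7
  9 → 10: 5/9
  10 → 11: 5/12
  11 → 12: 5/8
  12 → 13: 5/8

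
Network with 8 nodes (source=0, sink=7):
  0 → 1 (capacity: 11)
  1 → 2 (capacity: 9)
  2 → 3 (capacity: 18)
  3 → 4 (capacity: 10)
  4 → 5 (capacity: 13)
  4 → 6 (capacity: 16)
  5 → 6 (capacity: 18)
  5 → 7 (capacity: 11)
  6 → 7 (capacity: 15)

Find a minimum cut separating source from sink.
Min cut value = 9, edges: (1,2)

Min cut value: 9
Partition: S = [0, 1], T = [2, 3, 4, 5, 6, 7]
Cut edges: (1,2)

By max-flow min-cut theorem, max flow = min cut = 9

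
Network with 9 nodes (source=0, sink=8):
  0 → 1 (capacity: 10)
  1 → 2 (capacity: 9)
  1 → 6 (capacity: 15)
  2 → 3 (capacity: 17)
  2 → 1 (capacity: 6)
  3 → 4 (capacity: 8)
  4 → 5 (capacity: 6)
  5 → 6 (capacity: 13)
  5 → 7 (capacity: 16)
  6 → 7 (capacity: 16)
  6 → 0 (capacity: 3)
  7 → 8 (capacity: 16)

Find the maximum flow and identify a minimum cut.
Max flow = 10, Min cut edges: (0,1)

Maximum flow: 10
Minimum cut: (0,1)
Partition: S = [0], T = [1, 2, 3, 4, 5, 6, 7, 8]

Max-flow min-cut theorem verified: both equal 10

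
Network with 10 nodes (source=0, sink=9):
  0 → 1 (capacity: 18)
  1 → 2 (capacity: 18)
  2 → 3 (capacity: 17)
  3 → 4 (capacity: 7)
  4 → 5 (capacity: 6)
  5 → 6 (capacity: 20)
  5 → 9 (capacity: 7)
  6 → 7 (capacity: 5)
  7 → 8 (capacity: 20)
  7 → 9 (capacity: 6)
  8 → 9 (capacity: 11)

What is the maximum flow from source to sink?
Maximum flow = 6

Max flow: 6

Flow assignment:
  0 → 1: 6/18
  1 → 2: 6/18
  2 → 3: 6/17
  3 → 4: 6/7
  4 → 5: 6/6
  5 → 9: 6/7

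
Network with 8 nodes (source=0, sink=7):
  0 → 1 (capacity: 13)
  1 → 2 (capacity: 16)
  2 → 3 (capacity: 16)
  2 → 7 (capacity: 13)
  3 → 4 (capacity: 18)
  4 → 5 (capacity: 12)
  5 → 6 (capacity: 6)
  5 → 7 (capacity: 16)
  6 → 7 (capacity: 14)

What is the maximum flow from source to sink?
Maximum flow = 13

Max flow: 13

Flow assignment:
  0 → 1: 13/13
  1 → 2: 13/16
  2 → 7: 13/13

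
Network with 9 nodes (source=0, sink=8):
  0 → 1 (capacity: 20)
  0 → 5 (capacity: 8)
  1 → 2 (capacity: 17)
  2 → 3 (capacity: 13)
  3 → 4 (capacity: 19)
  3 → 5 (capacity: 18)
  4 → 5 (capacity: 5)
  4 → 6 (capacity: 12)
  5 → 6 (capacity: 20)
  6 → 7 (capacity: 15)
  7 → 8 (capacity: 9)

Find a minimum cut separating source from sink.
Min cut value = 9, edges: (7,8)

Min cut value: 9
Partition: S = [0, 1, 2, 3, 4, 5, 6, 7], T = [8]
Cut edges: (7,8)

By max-flow min-cut theorem, max flow = min cut = 9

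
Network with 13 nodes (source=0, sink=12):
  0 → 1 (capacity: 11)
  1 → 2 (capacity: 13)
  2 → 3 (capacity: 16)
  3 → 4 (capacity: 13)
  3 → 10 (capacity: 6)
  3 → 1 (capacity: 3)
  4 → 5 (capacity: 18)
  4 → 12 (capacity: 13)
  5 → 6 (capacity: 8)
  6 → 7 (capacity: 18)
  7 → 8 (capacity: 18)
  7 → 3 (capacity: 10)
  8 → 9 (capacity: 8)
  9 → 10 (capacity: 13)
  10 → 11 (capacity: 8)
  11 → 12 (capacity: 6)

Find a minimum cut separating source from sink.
Min cut value = 11, edges: (0,1)

Min cut value: 11
Partition: S = [0], T = [1, 2, 3, 4, 5, 6, 7, 8, 9, 10, 11, 12]
Cut edges: (0,1)

By max-flow min-cut theorem, max flow = min cut = 11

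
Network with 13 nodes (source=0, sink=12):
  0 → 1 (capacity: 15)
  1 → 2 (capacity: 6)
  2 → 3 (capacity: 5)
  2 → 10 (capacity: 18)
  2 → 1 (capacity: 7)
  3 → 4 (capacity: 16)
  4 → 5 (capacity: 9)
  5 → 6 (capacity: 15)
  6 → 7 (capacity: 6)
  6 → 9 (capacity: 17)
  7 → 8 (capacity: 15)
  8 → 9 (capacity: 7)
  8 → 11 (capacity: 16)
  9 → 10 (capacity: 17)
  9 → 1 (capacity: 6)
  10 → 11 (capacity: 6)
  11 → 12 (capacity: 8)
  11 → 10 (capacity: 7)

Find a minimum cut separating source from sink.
Min cut value = 6, edges: (1,2)

Min cut value: 6
Partition: S = [0, 1], T = [2, 3, 4, 5, 6, 7, 8, 9, 10, 11, 12]
Cut edges: (1,2)

By max-flow min-cut theorem, max flow = min cut = 6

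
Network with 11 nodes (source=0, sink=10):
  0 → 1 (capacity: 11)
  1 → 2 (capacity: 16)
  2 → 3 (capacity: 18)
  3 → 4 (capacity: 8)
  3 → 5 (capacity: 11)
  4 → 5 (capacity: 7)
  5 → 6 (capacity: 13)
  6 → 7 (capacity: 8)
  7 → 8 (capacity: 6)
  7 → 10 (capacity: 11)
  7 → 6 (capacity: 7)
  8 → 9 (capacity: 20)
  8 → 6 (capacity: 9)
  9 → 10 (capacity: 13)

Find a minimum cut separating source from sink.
Min cut value = 8, edges: (6,7)

Min cut value: 8
Partition: S = [0, 1, 2, 3, 4, 5, 6], T = [7, 8, 9, 10]
Cut edges: (6,7)

By max-flow min-cut theorem, max flow = min cut = 8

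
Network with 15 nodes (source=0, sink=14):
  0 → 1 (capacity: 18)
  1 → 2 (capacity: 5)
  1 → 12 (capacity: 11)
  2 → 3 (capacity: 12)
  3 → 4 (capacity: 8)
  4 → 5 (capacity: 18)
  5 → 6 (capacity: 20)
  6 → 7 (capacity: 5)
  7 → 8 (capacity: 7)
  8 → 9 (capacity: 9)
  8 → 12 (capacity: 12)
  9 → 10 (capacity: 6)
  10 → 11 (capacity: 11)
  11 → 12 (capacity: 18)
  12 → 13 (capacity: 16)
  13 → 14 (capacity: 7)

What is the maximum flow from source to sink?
Maximum flow = 7

Max flow: 7

Flow assignment:
  0 → 1: 7/18
  1 → 2: 5/5
  1 → 12: 2/11
  2 → 3: 5/12
  3 → 4: 5/8
  4 → 5: 5/18
  5 → 6: 5/20
  6 → 7: 5/5
  7 → 8: 5/7
  8 → 12: 5/12
  12 → 13: 7/16
  13 → 14: 7/7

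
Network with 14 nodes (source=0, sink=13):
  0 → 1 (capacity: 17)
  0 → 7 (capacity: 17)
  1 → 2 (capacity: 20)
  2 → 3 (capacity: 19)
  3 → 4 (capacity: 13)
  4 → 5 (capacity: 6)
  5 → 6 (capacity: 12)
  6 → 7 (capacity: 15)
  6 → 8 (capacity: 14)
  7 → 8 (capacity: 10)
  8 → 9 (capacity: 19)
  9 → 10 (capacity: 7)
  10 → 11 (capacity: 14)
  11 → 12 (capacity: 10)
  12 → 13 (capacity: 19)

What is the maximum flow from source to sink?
Maximum flow = 7

Max flow: 7

Flow assignment:
  0 → 1: 6/17
  0 → 7: 1/17
  1 → 2: 6/20
  2 → 3: 6/19
  3 → 4: 6/13
  4 → 5: 6/6
  5 → 6: 6/12
  6 → 8: 6/14
  7 → 8: 1/10
  8 → 9: 7/19
  9 → 10: 7/7
  10 → 11: 7/14
  11 → 12: 7/10
  12 → 13: 7/19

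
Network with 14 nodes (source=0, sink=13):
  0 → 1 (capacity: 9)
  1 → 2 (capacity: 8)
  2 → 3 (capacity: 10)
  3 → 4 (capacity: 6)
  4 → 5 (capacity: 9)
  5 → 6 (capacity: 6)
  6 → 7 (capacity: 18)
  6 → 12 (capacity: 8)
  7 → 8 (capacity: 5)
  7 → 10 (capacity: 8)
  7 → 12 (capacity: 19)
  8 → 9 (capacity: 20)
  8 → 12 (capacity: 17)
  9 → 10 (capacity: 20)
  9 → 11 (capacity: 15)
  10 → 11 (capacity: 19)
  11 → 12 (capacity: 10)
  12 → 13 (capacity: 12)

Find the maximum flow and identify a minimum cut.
Max flow = 6, Min cut edges: (5,6)

Maximum flow: 6
Minimum cut: (5,6)
Partition: S = [0, 1, 2, 3, 4, 5], T = [6, 7, 8, 9, 10, 11, 12, 13]

Max-flow min-cut theorem verified: both equal 6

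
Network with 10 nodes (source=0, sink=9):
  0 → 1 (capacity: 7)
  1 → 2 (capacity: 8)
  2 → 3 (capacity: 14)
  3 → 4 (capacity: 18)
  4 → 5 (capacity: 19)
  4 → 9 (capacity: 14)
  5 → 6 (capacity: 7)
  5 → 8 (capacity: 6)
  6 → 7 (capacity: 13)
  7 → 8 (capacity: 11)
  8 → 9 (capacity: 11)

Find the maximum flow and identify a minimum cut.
Max flow = 7, Min cut edges: (0,1)

Maximum flow: 7
Minimum cut: (0,1)
Partition: S = [0], T = [1, 2, 3, 4, 5, 6, 7, 8, 9]

Max-flow min-cut theorem verified: both equal 7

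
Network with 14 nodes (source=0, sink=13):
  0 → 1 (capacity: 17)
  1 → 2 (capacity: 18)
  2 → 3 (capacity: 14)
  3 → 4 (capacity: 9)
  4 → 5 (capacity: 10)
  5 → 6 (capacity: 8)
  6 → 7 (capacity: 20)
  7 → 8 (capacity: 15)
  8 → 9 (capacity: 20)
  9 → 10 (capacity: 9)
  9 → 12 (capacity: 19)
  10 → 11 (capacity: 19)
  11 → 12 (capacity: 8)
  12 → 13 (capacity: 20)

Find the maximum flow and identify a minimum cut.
Max flow = 8, Min cut edges: (5,6)

Maximum flow: 8
Minimum cut: (5,6)
Partition: S = [0, 1, 2, 3, 4, 5], T = [6, 7, 8, 9, 10, 11, 12, 13]

Max-flow min-cut theorem verified: both equal 8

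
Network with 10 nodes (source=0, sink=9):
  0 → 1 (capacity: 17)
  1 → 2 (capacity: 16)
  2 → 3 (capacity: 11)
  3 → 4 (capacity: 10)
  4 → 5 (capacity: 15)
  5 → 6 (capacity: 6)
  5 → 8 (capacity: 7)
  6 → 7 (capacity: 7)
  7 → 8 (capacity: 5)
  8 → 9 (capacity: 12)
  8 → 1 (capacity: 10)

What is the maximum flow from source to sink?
Maximum flow = 10

Max flow: 10

Flow assignment:
  0 → 1: 10/17
  1 → 2: 10/16
  2 → 3: 10/11
  3 → 4: 10/10
  4 → 5: 10/15
  5 → 6: 3/6
  5 → 8: 7/7
  6 → 7: 3/7
  7 → 8: 3/5
  8 → 9: 10/12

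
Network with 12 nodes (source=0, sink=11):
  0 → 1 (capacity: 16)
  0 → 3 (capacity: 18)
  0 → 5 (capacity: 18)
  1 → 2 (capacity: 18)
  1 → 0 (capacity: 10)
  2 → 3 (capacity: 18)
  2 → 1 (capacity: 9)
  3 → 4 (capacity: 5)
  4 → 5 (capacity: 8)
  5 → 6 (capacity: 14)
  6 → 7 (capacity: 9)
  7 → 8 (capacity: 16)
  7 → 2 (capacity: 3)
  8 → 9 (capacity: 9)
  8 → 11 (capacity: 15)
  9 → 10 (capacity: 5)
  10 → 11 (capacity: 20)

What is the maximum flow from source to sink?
Maximum flow = 9

Max flow: 9

Flow assignment:
  0 → 1: 5/16
  0 → 5: 4/18
  1 → 2: 5/18
  2 → 3: 5/18
  3 → 4: 5/5
  4 → 5: 5/8
  5 → 6: 9/14
  6 → 7: 9/9
  7 → 8: 9/16
  8 → 11: 9/15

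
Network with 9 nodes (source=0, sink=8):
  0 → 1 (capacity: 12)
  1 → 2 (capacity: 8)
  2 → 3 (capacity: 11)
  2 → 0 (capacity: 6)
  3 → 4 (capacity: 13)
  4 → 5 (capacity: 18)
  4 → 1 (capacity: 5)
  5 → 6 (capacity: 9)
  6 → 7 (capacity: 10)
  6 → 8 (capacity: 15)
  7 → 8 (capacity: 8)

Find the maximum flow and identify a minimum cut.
Max flow = 8, Min cut edges: (1,2)

Maximum flow: 8
Minimum cut: (1,2)
Partition: S = [0, 1], T = [2, 3, 4, 5, 6, 7, 8]

Max-flow min-cut theorem verified: both equal 8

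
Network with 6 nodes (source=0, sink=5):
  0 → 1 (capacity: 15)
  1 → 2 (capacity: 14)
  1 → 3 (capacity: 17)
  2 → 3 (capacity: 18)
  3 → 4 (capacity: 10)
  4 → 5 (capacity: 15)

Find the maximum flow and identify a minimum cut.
Max flow = 10, Min cut edges: (3,4)

Maximum flow: 10
Minimum cut: (3,4)
Partition: S = [0, 1, 2, 3], T = [4, 5]

Max-flow min-cut theorem verified: both equal 10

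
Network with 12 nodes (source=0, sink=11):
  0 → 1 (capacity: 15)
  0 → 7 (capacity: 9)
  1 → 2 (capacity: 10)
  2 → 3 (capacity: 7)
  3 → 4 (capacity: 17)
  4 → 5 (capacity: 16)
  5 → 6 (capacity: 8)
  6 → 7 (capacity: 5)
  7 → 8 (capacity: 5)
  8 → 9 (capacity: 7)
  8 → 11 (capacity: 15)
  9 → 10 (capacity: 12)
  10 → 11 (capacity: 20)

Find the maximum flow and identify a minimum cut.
Max flow = 5, Min cut edges: (7,8)

Maximum flow: 5
Minimum cut: (7,8)
Partition: S = [0, 1, 2, 3, 4, 5, 6, 7], T = [8, 9, 10, 11]

Max-flow min-cut theorem verified: both equal 5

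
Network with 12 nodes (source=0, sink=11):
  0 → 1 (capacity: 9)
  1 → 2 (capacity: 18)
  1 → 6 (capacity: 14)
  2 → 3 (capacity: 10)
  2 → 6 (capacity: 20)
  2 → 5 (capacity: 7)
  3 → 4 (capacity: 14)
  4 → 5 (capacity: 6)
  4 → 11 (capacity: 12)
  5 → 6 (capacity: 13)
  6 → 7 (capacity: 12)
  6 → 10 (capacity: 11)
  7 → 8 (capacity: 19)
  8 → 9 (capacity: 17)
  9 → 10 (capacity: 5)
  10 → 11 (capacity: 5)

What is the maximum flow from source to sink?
Maximum flow = 9

Max flow: 9

Flow assignment:
  0 → 1: 9/9
  1 → 2: 4/18
  1 → 6: 5/14
  2 → 3: 4/10
  3 → 4: 4/14
  4 → 11: 4/12
  6 → 10: 5/11
  10 → 11: 5/5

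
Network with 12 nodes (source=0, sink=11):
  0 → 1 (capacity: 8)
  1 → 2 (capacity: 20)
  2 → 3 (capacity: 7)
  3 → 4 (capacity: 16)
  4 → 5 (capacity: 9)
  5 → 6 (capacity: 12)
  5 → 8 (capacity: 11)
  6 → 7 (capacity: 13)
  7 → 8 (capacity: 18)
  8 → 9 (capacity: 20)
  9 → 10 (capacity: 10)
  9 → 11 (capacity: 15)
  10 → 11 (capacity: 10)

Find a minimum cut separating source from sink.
Min cut value = 7, edges: (2,3)

Min cut value: 7
Partition: S = [0, 1, 2], T = [3, 4, 5, 6, 7, 8, 9, 10, 11]
Cut edges: (2,3)

By max-flow min-cut theorem, max flow = min cut = 7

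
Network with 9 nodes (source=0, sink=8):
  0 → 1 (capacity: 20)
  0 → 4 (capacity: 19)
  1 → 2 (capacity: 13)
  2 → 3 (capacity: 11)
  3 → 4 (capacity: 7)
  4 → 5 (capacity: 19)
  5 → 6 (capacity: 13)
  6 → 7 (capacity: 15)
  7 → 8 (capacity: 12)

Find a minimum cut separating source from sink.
Min cut value = 12, edges: (7,8)

Min cut value: 12
Partition: S = [0, 1, 2, 3, 4, 5, 6, 7], T = [8]
Cut edges: (7,8)

By max-flow min-cut theorem, max flow = min cut = 12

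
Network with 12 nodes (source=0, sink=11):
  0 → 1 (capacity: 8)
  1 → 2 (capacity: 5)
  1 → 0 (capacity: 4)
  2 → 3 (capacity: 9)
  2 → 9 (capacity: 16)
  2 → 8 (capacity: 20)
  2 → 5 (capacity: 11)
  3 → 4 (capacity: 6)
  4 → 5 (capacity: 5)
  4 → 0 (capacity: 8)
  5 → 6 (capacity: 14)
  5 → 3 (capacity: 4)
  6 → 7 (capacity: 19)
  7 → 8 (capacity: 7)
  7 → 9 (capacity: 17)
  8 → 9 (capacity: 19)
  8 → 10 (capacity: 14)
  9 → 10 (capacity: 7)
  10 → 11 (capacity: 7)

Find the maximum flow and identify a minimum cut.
Max flow = 5, Min cut edges: (1,2)

Maximum flow: 5
Minimum cut: (1,2)
Partition: S = [0, 1], T = [2, 3, 4, 5, 6, 7, 8, 9, 10, 11]

Max-flow min-cut theorem verified: both equal 5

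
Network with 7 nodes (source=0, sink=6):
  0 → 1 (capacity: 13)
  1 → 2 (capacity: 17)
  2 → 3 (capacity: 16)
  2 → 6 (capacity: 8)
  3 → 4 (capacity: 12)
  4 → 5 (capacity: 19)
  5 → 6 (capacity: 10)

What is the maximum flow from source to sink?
Maximum flow = 13

Max flow: 13

Flow assignment:
  0 → 1: 13/13
  1 → 2: 13/17
  2 → 3: 5/16
  2 → 6: 8/8
  3 → 4: 5/12
  4 → 5: 5/19
  5 → 6: 5/10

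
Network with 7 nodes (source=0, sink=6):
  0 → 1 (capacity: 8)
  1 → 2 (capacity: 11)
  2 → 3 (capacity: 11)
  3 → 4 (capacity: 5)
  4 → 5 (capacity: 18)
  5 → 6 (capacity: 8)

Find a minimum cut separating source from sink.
Min cut value = 5, edges: (3,4)

Min cut value: 5
Partition: S = [0, 1, 2, 3], T = [4, 5, 6]
Cut edges: (3,4)

By max-flow min-cut theorem, max flow = min cut = 5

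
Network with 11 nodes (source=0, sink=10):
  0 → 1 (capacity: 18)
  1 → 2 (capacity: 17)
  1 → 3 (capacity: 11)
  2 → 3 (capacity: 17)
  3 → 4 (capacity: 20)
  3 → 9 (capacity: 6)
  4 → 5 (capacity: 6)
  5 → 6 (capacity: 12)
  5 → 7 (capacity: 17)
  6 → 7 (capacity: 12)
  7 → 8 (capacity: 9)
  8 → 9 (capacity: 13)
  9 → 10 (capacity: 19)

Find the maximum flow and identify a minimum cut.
Max flow = 12, Min cut edges: (3,9), (4,5)

Maximum flow: 12
Minimum cut: (3,9), (4,5)
Partition: S = [0, 1, 2, 3, 4], T = [5, 6, 7, 8, 9, 10]

Max-flow min-cut theorem verified: both equal 12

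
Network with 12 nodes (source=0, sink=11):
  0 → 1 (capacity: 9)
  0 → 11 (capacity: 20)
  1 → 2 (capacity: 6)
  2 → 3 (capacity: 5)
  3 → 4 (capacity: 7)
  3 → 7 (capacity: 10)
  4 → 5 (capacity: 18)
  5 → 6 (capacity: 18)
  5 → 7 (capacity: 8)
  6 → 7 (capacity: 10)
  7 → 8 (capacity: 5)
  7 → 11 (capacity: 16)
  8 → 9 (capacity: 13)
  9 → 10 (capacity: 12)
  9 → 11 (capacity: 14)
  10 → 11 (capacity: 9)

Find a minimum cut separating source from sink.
Min cut value = 25, edges: (0,11), (2,3)

Min cut value: 25
Partition: S = [0, 1, 2], T = [3, 4, 5, 6, 7, 8, 9, 10, 11]
Cut edges: (0,11), (2,3)

By max-flow min-cut theorem, max flow = min cut = 25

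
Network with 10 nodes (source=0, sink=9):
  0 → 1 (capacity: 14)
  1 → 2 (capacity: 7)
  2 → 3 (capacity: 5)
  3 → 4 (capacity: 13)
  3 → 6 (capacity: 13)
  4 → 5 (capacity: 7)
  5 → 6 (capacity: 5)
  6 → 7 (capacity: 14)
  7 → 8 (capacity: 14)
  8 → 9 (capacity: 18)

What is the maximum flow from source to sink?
Maximum flow = 5

Max flow: 5

Flow assignment:
  0 → 1: 5/14
  1 → 2: 5/7
  2 → 3: 5/5
  3 → 6: 5/13
  6 → 7: 5/14
  7 → 8: 5/14
  8 → 9: 5/18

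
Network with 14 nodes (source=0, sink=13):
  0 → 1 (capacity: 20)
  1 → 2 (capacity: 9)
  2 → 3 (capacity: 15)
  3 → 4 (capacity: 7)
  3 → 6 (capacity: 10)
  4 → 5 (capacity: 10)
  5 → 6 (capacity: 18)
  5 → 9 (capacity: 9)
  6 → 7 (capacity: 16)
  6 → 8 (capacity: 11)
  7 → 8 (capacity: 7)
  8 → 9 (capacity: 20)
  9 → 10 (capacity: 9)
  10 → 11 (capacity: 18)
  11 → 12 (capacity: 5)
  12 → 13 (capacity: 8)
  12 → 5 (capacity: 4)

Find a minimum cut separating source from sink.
Min cut value = 5, edges: (11,12)

Min cut value: 5
Partition: S = [0, 1, 2, 3, 4, 5, 6, 7, 8, 9, 10, 11], T = [12, 13]
Cut edges: (11,12)

By max-flow min-cut theorem, max flow = min cut = 5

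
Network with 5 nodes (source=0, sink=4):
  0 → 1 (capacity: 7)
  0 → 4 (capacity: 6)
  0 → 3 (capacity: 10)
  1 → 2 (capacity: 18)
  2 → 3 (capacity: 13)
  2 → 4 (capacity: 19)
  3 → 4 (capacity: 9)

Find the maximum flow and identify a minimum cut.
Max flow = 22, Min cut edges: (0,1), (0,4), (3,4)

Maximum flow: 22
Minimum cut: (0,1), (0,4), (3,4)
Partition: S = [0, 3], T = [1, 2, 4]

Max-flow min-cut theorem verified: both equal 22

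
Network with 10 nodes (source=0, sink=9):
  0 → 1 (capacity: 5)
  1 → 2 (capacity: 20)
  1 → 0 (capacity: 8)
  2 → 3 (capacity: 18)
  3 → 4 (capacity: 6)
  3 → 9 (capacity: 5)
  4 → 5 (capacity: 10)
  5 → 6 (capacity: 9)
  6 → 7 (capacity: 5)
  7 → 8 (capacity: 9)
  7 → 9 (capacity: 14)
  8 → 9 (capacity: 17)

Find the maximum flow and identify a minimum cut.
Max flow = 5, Min cut edges: (0,1)

Maximum flow: 5
Minimum cut: (0,1)
Partition: S = [0], T = [1, 2, 3, 4, 5, 6, 7, 8, 9]

Max-flow min-cut theorem verified: both equal 5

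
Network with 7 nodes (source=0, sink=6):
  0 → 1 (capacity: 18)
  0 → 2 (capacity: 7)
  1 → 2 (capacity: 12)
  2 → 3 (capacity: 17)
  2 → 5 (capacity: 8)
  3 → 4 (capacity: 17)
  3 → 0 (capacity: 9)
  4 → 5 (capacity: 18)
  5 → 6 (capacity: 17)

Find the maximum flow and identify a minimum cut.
Max flow = 17, Min cut edges: (5,6)

Maximum flow: 17
Minimum cut: (5,6)
Partition: S = [0, 1, 2, 3, 4, 5], T = [6]

Max-flow min-cut theorem verified: both equal 17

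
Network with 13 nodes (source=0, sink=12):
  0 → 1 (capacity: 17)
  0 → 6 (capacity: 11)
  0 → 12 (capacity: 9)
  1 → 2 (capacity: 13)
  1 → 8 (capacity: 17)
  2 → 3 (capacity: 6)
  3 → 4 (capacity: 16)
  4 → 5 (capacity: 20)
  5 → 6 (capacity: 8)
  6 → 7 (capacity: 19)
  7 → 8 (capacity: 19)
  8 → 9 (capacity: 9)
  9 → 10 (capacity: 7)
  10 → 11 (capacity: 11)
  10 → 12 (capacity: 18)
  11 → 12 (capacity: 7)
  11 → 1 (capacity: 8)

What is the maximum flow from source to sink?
Maximum flow = 16

Max flow: 16

Flow assignment:
  0 → 6: 7/11
  0 → 12: 9/9
  6 → 7: 7/19
  7 → 8: 7/19
  8 → 9: 7/9
  9 → 10: 7/7
  10 → 12: 7/18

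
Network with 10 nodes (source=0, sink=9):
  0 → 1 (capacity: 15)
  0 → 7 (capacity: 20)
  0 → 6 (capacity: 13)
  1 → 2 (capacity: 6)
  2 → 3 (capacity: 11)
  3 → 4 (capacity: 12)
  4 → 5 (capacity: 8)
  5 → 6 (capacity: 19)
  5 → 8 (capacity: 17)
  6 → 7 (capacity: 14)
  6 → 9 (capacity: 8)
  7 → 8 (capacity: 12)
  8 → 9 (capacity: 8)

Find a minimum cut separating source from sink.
Min cut value = 16, edges: (6,9), (8,9)

Min cut value: 16
Partition: S = [0, 1, 2, 3, 4, 5, 6, 7, 8], T = [9]
Cut edges: (6,9), (8,9)

By max-flow min-cut theorem, max flow = min cut = 16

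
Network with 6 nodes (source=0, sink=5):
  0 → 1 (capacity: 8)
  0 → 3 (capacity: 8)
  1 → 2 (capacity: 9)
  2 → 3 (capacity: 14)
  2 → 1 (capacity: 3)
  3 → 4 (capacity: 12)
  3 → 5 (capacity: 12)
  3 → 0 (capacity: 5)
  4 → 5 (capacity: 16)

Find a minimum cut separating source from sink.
Min cut value = 16, edges: (0,1), (0,3)

Min cut value: 16
Partition: S = [0], T = [1, 2, 3, 4, 5]
Cut edges: (0,1), (0,3)

By max-flow min-cut theorem, max flow = min cut = 16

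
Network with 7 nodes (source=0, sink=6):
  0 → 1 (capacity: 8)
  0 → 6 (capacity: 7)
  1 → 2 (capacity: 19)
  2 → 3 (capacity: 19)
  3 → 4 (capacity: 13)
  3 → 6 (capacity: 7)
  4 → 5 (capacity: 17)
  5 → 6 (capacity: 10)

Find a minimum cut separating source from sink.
Min cut value = 15, edges: (0,1), (0,6)

Min cut value: 15
Partition: S = [0], T = [1, 2, 3, 4, 5, 6]
Cut edges: (0,1), (0,6)

By max-flow min-cut theorem, max flow = min cut = 15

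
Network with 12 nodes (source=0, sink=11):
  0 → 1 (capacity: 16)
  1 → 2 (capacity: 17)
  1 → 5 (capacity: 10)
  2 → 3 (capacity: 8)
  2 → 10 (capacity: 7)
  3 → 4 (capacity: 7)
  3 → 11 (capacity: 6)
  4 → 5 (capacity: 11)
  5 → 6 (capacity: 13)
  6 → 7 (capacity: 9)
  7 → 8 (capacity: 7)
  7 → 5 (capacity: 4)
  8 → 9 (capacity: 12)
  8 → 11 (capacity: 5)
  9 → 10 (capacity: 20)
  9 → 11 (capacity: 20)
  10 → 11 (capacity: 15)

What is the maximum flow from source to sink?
Maximum flow = 16

Max flow: 16

Flow assignment:
  0 → 1: 16/16
  1 → 2: 15/17
  1 → 5: 1/10
  2 → 3: 8/8
  2 → 10: 7/7
  3 → 4: 2/7
  3 → 11: 6/6
  4 → 5: 2/11
  5 → 6: 3/13
  6 → 7: 3/9
  7 → 8: 3/7
  8 → 11: 3/5
  10 → 11: 7/15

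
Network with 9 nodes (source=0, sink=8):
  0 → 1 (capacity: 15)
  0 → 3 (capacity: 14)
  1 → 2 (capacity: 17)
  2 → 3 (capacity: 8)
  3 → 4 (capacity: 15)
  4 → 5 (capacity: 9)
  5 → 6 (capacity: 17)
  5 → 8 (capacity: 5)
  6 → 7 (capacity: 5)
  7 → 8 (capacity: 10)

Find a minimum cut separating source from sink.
Min cut value = 9, edges: (4,5)

Min cut value: 9
Partition: S = [0, 1, 2, 3, 4], T = [5, 6, 7, 8]
Cut edges: (4,5)

By max-flow min-cut theorem, max flow = min cut = 9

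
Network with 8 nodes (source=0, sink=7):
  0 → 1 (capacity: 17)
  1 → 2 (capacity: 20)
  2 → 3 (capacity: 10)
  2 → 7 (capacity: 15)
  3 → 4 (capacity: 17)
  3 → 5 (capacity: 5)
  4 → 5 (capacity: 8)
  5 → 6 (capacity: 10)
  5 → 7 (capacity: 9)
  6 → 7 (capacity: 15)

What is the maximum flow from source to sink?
Maximum flow = 17

Max flow: 17

Flow assignment:
  0 → 1: 17/17
  1 → 2: 17/20
  2 → 3: 2/10
  2 → 7: 15/15
  3 → 5: 2/5
  5 → 7: 2/9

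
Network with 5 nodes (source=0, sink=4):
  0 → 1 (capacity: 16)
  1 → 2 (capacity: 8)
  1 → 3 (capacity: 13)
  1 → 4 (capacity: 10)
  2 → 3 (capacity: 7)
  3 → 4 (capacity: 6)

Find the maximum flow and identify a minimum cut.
Max flow = 16, Min cut edges: (1,4), (3,4)

Maximum flow: 16
Minimum cut: (1,4), (3,4)
Partition: S = [0, 1, 2, 3], T = [4]

Max-flow min-cut theorem verified: both equal 16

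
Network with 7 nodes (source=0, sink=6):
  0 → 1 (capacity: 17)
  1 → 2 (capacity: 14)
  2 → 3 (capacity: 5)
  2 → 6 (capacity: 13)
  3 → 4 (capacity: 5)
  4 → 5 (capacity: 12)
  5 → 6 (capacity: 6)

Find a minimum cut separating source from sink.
Min cut value = 14, edges: (1,2)

Min cut value: 14
Partition: S = [0, 1], T = [2, 3, 4, 5, 6]
Cut edges: (1,2)

By max-flow min-cut theorem, max flow = min cut = 14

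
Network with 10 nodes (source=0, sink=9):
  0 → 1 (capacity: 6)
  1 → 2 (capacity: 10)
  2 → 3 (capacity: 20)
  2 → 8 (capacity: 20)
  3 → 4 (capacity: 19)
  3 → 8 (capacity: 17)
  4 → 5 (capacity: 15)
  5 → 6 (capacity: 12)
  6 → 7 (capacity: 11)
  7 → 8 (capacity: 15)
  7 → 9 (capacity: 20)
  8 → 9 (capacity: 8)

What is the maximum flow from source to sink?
Maximum flow = 6

Max flow: 6

Flow assignment:
  0 → 1: 6/6
  1 → 2: 6/10
  2 → 8: 6/20
  8 → 9: 6/8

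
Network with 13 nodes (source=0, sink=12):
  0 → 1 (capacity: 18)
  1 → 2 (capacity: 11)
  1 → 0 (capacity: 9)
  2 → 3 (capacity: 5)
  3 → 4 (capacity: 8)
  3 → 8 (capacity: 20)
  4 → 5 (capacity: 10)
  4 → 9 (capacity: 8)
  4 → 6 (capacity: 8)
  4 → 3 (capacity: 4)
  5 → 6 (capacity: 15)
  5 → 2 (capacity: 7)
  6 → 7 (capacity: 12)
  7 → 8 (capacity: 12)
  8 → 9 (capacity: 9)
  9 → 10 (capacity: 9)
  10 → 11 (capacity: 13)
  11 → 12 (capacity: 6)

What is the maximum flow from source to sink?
Maximum flow = 5

Max flow: 5

Flow assignment:
  0 → 1: 5/18
  1 → 2: 5/11
  2 → 3: 5/5
  3 → 4: 5/8
  4 → 9: 5/8
  9 → 10: 5/9
  10 → 11: 5/13
  11 → 12: 5/6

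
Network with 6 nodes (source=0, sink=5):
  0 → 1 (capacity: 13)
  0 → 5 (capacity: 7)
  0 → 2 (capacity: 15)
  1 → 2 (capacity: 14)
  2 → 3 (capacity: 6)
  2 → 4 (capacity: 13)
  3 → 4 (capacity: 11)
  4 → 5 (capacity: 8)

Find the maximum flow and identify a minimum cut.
Max flow = 15, Min cut edges: (0,5), (4,5)

Maximum flow: 15
Minimum cut: (0,5), (4,5)
Partition: S = [0, 1, 2, 3, 4], T = [5]

Max-flow min-cut theorem verified: both equal 15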